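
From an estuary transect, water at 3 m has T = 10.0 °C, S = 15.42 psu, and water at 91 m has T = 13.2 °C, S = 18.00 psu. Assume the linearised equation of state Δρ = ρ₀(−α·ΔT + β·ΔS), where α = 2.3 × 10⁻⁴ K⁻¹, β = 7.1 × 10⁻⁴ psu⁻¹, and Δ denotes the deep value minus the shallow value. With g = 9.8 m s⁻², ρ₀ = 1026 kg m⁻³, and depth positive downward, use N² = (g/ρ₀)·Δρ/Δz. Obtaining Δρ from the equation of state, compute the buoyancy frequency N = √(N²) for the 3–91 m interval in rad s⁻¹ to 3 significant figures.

ΔT = +3.2 K, ΔS = +2.58 psu (deep − shallow).
Δρ/ρ₀ = −αΔT + βΔS = -7.36 × 10⁻⁴ + 1.8318 × 10⁻³ = 1.0958 × 10⁻³, so Δρ ≈ 1.124 kg m⁻³.
N² = (g/ρ₀)·Δρ/Δz = g·(Δρ/ρ₀)/Δz = 9.8 × 1.0958 × 10⁻³ / 88 = 1.2203 × 10⁻⁴ s⁻².
N = √(1.2203 × 10⁻⁴) = 0.011047 rad s⁻¹ ≈ 0.0110 rad s⁻¹.

0.0110 rad s⁻¹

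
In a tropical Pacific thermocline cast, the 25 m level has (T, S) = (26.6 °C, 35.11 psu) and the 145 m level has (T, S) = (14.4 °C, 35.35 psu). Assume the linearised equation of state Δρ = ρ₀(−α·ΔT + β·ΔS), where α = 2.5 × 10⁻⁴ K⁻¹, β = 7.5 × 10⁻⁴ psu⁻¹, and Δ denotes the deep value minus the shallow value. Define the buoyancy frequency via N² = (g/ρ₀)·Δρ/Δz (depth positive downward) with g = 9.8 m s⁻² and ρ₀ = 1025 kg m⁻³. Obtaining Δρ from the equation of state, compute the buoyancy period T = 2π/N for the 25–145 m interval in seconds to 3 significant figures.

387 s

ΔT = -12.2 K, ΔS = +0.24 psu (deep − shallow).
Δρ/ρ₀ = −αΔT + βΔS = 3.05 × 10⁻³ + 1.80 × 10⁻⁴ = 3.23 × 10⁻³, so Δρ ≈ 3.311 kg m⁻³.
N² = (g/ρ₀)·Δρ/Δz = g·(Δρ/ρ₀)/Δz = 9.8 × 3.23 × 10⁻³ / 120 = 2.6378 × 10⁻⁴ s⁻².
N = √(2.6378 × 10⁻⁴) = 0.016241 rad s⁻¹ → T = 2π/N = 386.87 s ≈ 387 s.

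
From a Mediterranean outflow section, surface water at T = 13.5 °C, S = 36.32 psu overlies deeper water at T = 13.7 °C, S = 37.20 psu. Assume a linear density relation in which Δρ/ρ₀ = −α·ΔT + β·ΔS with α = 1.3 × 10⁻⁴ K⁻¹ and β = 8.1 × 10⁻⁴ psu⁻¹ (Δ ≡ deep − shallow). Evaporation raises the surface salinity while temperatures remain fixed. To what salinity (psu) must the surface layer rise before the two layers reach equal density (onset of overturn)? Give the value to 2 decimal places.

Neutral buoyancy requires −α(T_deep − T_surf) + β(S_deep − S_surf′) = 0.
S_surf′ = S_deep − (α/β)·ΔT = 37.20 − (1.3 × 10⁻⁴/8.1 × 10⁻⁴)·(+0.2) = 37.1679 psu.
Increase required: 37.1679 − 36.32 = 0.8479 psu.

37.17 psu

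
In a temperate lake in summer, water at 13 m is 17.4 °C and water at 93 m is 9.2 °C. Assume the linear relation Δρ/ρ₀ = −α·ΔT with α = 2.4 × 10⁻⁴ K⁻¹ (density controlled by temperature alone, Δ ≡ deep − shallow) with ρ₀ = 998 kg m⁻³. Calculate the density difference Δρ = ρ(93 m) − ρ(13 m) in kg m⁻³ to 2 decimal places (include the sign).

ΔT = -8.2 K, Δρ/ρ₀ = −αΔT = 1.968 × 10⁻³.
Δρ = 998 × (1.968 × 10⁻³) = +1.96 kg m⁻³.
Positive Δρ: denser below, stable.

+1.96 kg m⁻³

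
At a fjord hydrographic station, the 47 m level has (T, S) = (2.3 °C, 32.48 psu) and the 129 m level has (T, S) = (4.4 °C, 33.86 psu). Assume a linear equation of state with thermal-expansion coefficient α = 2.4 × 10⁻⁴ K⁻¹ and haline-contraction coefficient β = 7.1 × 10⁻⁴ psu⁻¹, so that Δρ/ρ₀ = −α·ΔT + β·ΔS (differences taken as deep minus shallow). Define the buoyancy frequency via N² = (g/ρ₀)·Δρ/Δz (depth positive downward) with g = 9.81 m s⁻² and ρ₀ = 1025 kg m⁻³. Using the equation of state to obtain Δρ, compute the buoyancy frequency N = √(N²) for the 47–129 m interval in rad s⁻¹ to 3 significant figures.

7.54 × 10⁻³ rad s⁻¹

ΔT = +2.1 K, ΔS = +1.38 psu (deep − shallow).
Δρ/ρ₀ = −αΔT + βΔS = -5.04 × 10⁻⁴ + 9.798 × 10⁻⁴ = 4.758 × 10⁻⁴, so Δρ ≈ 0.4877 kg m⁻³.
N² = (g/ρ₀)·Δρ/Δz = g·(Δρ/ρ₀)/Δz = 9.81 × 4.758 × 10⁻⁴ / 82 = 5.6922 × 10⁻⁵ s⁻².
N = √(5.6922 × 10⁻⁵) = 7.5447 × 10⁻³ rad s⁻¹ ≈ 7.54 × 10⁻³ rad s⁻¹.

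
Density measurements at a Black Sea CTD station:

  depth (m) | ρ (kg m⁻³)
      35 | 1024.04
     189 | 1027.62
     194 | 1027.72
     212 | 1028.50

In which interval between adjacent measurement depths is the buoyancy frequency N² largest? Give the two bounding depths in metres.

Compute the density gradient over each adjacent pair:
  35–189 m: Δρ/Δz = 3.58/154 = 0.023 kg m⁻⁴
  189–194 m: Δρ/Δz = 0.10/5 = 0.020 kg m⁻⁴
  194–212 m: Δρ/Δz = 0.78/18 = 0.043 kg m⁻⁴
The largest gradient is in the 194–212 m interval — the pycnocline.

194–212 m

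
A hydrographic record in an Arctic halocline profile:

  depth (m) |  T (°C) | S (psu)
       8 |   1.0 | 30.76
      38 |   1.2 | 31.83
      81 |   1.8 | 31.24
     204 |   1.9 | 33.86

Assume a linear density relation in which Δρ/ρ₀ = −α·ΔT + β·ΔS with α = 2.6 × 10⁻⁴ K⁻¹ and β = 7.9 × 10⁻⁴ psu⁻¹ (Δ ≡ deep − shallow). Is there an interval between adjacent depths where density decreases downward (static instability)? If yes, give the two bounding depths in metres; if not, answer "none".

Evaluate Δρ/ρ₀ = −αΔT + βΔS across each adjacent pair:
  8–38 m: −αΔT+βΔS = −(2.6 × 10⁻⁴)(+0.2)+(7.9 × 10⁻⁴)(+1.07) = 7.9 × 10⁻⁴ → stable
  38–81 m: −αΔT+βΔS = −(2.6 × 10⁻⁴)(+0.6)+(7.9 × 10⁻⁴)(-0.59) = -6.2 × 10⁻⁴ → UNSTABLE
  81–204 m: −αΔT+βΔS = −(2.6 × 10⁻⁴)(+0.1)+(7.9 × 10⁻⁴)(+2.62) = 2.0 × 10⁻³ → stable
The 38–81 m interval has Δρ < 0: lighter water underlies denser water.

38–81 m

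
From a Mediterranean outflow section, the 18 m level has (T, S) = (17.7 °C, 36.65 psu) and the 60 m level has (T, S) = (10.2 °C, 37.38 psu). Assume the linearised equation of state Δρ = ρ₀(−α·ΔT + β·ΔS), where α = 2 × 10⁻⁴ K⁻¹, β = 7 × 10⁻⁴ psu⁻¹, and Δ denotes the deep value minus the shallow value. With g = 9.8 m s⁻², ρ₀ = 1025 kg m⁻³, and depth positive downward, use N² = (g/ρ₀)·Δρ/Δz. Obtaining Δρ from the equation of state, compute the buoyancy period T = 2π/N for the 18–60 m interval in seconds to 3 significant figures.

ΔT = -7.5 K, ΔS = +0.73 psu (deep − shallow).
Δρ/ρ₀ = −αΔT + βΔS = 1.50 × 10⁻³ + 5.11 × 10⁻⁴ = 2.011 × 10⁻³, so Δρ ≈ 2.061 kg m⁻³.
N² = (g/ρ₀)·Δρ/Δz = g·(Δρ/ρ₀)/Δz = 9.8 × 2.011 × 10⁻³ / 42 = 4.6923 × 10⁻⁴ s⁻².
N = √(4.6923 × 10⁻⁴) = 0.021662 rad s⁻¹ → T = 2π/N = 290.06 s ≈ 290 s.

290 s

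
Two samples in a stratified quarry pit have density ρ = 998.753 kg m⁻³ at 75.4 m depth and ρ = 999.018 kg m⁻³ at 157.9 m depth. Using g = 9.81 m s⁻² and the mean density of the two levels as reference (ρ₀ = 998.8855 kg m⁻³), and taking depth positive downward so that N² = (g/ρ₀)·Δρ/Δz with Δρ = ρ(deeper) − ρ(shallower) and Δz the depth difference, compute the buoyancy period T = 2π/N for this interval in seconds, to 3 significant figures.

Δρ = 999.018 − 998.753 = 0.265 kg m⁻³ over Δz = 157.9 − 75.4 = 82.5 m.
N² = (9.81/998.8855) × (0.265/82.5) = 3.1546 × 10⁻⁵ s⁻².
N = √(3.1546 × 10⁻⁵) = 5.6166 × 10⁻³ rad s⁻¹, so T = 2π/N = 1.1187 × 10³ s ≈ 1.12 × 10³ s.

1.12 × 10³ s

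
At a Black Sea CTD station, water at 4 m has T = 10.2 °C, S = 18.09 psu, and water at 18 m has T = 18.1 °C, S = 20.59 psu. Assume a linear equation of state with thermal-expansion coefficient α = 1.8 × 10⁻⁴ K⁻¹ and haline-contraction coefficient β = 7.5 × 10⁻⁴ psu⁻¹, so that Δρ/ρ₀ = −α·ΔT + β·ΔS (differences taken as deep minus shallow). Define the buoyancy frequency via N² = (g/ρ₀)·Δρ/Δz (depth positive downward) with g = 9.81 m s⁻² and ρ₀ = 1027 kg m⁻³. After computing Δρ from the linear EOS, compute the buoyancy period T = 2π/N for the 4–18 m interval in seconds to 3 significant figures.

353 s

ΔT = +7.9 K, ΔS = +2.50 psu (deep − shallow).
Δρ/ρ₀ = −αΔT + βΔS = -1.422 × 10⁻³ + 1.875 × 10⁻³ = 4.53 × 10⁻⁴, so Δρ ≈ 0.4652 kg m⁻³.
N² = (g/ρ₀)·Δρ/Δz = g·(Δρ/ρ₀)/Δz = 9.81 × 4.53 × 10⁻⁴ / 14 = 3.1742 × 10⁻⁴ s⁻².
N = √(3.1742 × 10⁻⁴) = 0.017816 rad s⁻¹ → T = 2π/N = 352.67 s ≈ 353 s.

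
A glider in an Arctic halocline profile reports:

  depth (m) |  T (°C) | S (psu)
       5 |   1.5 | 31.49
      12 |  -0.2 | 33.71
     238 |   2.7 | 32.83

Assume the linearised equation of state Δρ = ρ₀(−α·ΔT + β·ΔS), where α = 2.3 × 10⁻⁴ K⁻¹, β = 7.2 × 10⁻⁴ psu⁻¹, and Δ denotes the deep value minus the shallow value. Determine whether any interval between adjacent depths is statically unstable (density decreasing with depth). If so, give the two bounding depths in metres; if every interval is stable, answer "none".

12–238 m

Evaluate Δρ/ρ₀ = −αΔT + βΔS across each adjacent pair:
  5–12 m: −αΔT+βΔS = −(2.3 × 10⁻⁴)(-1.7)+(7.2 × 10⁻⁴)(+2.22) = 2.0 × 10⁻³ → stable
  12–238 m: −αΔT+βΔS = −(2.3 × 10⁻⁴)(+2.9)+(7.2 × 10⁻⁴)(-0.88) = -1.3 × 10⁻³ → UNSTABLE
The 12–238 m interval has Δρ < 0: lighter water underlies denser water.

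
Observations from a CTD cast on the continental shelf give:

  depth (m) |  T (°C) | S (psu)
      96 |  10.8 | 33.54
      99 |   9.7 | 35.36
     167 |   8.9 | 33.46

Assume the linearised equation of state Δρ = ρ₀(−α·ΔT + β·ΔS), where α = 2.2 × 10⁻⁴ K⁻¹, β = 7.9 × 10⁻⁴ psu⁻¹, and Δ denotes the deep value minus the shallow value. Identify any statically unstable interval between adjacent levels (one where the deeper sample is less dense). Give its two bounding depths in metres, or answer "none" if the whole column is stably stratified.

Evaluate Δρ/ρ₀ = −αΔT + βΔS across each adjacent pair:
  96–99 m: −αΔT+βΔS = −(2.2 × 10⁻⁴)(-1.1)+(7.9 × 10⁻⁴)(+1.82) = 1.7 × 10⁻³ → stable
  99–167 m: −αΔT+βΔS = −(2.2 × 10⁻⁴)(-0.8)+(7.9 × 10⁻⁴)(-1.90) = -1.3 × 10⁻³ → UNSTABLE
The 99–167 m interval has Δρ < 0: lighter water underlies denser water.

99–167 m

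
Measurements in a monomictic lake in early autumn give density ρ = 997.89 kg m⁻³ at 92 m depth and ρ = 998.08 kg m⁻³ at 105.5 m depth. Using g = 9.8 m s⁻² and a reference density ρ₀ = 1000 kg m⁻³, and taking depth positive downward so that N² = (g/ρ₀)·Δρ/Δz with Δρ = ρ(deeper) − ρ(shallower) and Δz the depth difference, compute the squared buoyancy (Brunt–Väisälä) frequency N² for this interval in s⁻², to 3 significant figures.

1.38 × 10⁻⁴ s⁻²

Δρ = 998.08 − 997.89 = 0.19 kg m⁻³ over Δz = 105.5 − 92 = 13.5 m.
N² = (9.8/1000) × (0.19/13.5) = 1.3793 × 10⁻⁴ s⁻² ≈ 1.38 × 10⁻⁴ s⁻².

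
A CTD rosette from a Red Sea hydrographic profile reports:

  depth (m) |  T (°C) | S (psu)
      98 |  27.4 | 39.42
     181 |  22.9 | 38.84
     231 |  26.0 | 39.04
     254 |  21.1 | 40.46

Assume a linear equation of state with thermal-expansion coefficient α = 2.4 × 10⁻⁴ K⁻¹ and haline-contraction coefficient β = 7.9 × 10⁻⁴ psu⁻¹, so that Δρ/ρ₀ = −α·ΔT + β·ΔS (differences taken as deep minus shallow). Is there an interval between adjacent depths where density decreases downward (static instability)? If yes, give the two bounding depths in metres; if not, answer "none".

Evaluate Δρ/ρ₀ = −αΔT + βΔS across each adjacent pair:
  98–181 m: −αΔT+βΔS = −(2.4 × 10⁻⁴)(-4.5)+(7.9 × 10⁻⁴)(-0.58) = 6.2 × 10⁻⁴ → stable
  181–231 m: −αΔT+βΔS = −(2.4 × 10⁻⁴)(+3.1)+(7.9 × 10⁻⁴)(+0.20) = -5.9 × 10⁻⁴ → UNSTABLE
  231–254 m: −αΔT+βΔS = −(2.4 × 10⁻⁴)(-4.9)+(7.9 × 10⁻⁴)(+1.42) = 2.3 × 10⁻³ → stable
The 181–231 m interval has Δρ < 0: lighter water underlies denser water.

181–231 m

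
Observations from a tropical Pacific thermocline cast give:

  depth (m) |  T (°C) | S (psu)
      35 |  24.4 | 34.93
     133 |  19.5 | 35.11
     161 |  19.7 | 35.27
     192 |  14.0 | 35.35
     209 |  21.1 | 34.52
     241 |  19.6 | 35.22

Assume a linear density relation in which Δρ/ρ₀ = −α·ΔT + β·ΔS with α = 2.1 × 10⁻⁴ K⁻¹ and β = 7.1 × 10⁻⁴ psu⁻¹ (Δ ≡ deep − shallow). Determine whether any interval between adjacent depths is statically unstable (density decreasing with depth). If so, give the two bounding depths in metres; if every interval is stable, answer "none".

Evaluate Δρ/ρ₀ = −αΔT + βΔS across each adjacent pair:
  35–133 m: −αΔT+βΔS = −(2.1 × 10⁻⁴)(-4.9)+(7.1 × 10⁻⁴)(+0.18) = 1.2 × 10⁻³ → stable
  133–161 m: −αΔT+βΔS = −(2.1 × 10⁻⁴)(+0.2)+(7.1 × 10⁻⁴)(+0.16) = 7.2 × 10⁻⁵ → stable
  161–192 m: −αΔT+βΔS = −(2.1 × 10⁻⁴)(-5.7)+(7.1 × 10⁻⁴)(+0.08) = 1.3 × 10⁻³ → stable
  192–209 m: −αΔT+βΔS = −(2.1 × 10⁻⁴)(+7.1)+(7.1 × 10⁻⁴)(-0.83) = -2.1 × 10⁻³ → UNSTABLE
  209–241 m: −αΔT+βΔS = −(2.1 × 10⁻⁴)(-1.5)+(7.1 × 10⁻⁴)(+0.70) = 8.1 × 10⁻⁴ → stable
The 192–209 m interval has Δρ < 0: lighter water underlies denser water.

192–209 m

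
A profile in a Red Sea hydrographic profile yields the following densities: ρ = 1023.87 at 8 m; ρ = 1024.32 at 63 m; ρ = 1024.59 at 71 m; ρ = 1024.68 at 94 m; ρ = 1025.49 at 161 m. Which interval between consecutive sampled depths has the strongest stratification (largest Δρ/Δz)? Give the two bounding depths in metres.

63–71 m

Compute the density gradient over each adjacent pair:
  8–63 m: Δρ/Δz = 0.45/55 = 8.2 × 10⁻³ kg m⁻⁴
  63–71 m: Δρ/Δz = 0.27/8 = 0.034 kg m⁻⁴
  71–94 m: Δρ/Δz = 0.09/23 = 3.9 × 10⁻³ kg m⁻⁴
  94–161 m: Δρ/Δz = 0.81/67 = 0.012 kg m⁻⁴
The largest gradient is in the 63–71 m interval — the pycnocline.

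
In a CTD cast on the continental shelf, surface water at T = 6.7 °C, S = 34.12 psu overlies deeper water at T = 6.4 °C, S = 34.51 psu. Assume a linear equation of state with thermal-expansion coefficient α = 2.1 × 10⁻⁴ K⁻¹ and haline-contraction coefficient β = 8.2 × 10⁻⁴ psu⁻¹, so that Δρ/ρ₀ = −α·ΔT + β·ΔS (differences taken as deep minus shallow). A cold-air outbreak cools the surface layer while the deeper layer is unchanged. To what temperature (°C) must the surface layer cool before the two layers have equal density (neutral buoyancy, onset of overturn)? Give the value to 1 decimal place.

Neutral buoyancy requires Δρ = 0, i.e. −α(T_deep − T_surf′) + β(S_deep − S_surf) = 0.
T_surf′ = T_deep − (β/α)·ΔS = 6.4 − (8.2 × 10⁻⁴/2.1 × 10⁻⁴)·(+0.39) = 4.877 °C.
Cooling required: 6.7 − (4.877) = 1.823 °C.

4.9 °C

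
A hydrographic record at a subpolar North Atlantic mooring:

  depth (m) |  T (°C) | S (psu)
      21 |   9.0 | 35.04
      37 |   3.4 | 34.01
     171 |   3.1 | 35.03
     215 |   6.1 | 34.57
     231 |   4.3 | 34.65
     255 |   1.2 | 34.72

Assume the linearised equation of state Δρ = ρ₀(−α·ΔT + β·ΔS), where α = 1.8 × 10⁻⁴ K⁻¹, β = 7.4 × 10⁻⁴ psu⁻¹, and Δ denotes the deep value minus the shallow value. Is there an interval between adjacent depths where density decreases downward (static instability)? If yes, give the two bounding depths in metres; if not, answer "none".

Evaluate Δρ/ρ₀ = −αΔT + βΔS across each adjacent pair:
  21–37 m: −αΔT+βΔS = −(1.8 × 10⁻⁴)(-5.6)+(7.4 × 10⁻⁴)(-1.03) = 2.5 × 10⁻⁴ → stable
  37–171 m: −αΔT+βΔS = −(1.8 × 10⁻⁴)(-0.3)+(7.4 × 10⁻⁴)(+1.02) = 8.1 × 10⁻⁴ → stable
  171–215 m: −αΔT+βΔS = −(1.8 × 10⁻⁴)(+3.0)+(7.4 × 10⁻⁴)(-0.46) = -8.8 × 10⁻⁴ → UNSTABLE
  215–231 m: −αΔT+βΔS = −(1.8 × 10⁻⁴)(-1.8)+(7.4 × 10⁻⁴)(+0.08) = 3.8 × 10⁻⁴ → stable
  231–255 m: −αΔT+βΔS = −(1.8 × 10⁻⁴)(-3.1)+(7.4 × 10⁻⁴)(+0.07) = 6.1 × 10⁻⁴ → stable
The 171–215 m interval has Δρ < 0: lighter water underlies denser water.

171–215 m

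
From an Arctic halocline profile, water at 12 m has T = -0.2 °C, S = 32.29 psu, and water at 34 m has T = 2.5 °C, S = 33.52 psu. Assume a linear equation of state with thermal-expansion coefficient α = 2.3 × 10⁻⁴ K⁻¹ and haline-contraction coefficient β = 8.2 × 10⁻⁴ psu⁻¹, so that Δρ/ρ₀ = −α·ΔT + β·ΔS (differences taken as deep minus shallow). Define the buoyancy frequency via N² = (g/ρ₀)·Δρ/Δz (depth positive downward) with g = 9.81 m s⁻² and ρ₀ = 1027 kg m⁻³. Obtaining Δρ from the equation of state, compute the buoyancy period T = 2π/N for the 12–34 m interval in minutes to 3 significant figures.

7.97 min

ΔT = +2.7 K, ΔS = +1.23 psu (deep − shallow).
Δρ/ρ₀ = −αΔT + βΔS = -6.21 × 10⁻⁴ + 1.0086 × 10⁻³ = 3.876 × 10⁻⁴, so Δρ ≈ 0.3981 kg m⁻³.
N² = (g/ρ₀)·Δρ/Δz = g·(Δρ/ρ₀)/Δz = 9.81 × 3.876 × 10⁻⁴ / 22 = 1.7283 × 10⁻⁴ s⁻².
N = √(1.7283 × 10⁻⁴) = 0.013146 rad s⁻¹ → T = 2π/N = 477.95 s = 7.9658 min ≈ 7.97 min.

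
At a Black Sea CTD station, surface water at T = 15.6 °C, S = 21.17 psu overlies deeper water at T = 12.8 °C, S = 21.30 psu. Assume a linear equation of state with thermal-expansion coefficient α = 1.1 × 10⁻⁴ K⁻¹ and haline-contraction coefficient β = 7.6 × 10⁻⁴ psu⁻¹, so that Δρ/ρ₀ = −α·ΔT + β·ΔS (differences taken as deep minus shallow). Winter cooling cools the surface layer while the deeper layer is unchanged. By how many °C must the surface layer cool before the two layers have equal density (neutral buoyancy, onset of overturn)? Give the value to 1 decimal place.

3.7 °C

Neutral buoyancy requires Δρ = 0, i.e. −α(T_deep − T_surf′) + β(S_deep − S_surf) = 0.
T_surf′ = T_deep − (β/α)·ΔS = 12.8 − (7.6 × 10⁻⁴/1.1 × 10⁻⁴)·(+0.13) = 11.902 °C.
Cooling required: 15.6 − (11.902) = 3.698 °C.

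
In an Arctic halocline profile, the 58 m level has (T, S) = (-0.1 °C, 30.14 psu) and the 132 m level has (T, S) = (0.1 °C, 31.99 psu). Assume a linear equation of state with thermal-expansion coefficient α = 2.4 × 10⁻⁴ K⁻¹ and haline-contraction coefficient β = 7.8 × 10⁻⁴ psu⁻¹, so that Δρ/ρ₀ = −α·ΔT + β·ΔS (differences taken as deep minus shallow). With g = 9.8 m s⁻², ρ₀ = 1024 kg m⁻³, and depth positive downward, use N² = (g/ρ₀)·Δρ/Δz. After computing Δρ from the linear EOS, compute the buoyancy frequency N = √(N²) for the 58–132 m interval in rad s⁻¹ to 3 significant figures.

ΔT = +0.2 K, ΔS = +1.85 psu (deep − shallow).
Δρ/ρ₀ = −αΔT + βΔS = -4.80 × 10⁻⁵ + 1.443 × 10⁻³ = 1.395 × 10⁻³, so Δρ ≈ 1.428 kg m⁻³.
N² = (g/ρ₀)·Δρ/Δz = g·(Δρ/ρ₀)/Δz = 9.8 × 1.395 × 10⁻³ / 74 = 1.8474 × 10⁻⁴ s⁻².
N = √(1.8474 × 10⁻⁴) = 0.013592 rad s⁻¹ ≈ 0.0136 rad s⁻¹.

0.0136 rad s⁻¹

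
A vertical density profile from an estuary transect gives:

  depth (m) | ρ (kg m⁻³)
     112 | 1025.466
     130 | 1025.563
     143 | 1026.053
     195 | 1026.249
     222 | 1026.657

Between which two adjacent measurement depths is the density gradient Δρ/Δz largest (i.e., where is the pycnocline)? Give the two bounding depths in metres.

Compute the density gradient over each adjacent pair:
  112–130 m: Δρ/Δz = 0.097/18 = 5.4 × 10⁻³ kg m⁻⁴
  130–143 m: Δρ/Δz = 0.490/13 = 0.038 kg m⁻⁴
  143–195 m: Δρ/Δz = 0.196/52 = 3.8 × 10⁻³ kg m⁻⁴
  195–222 m: Δρ/Δz = 0.408/27 = 0.015 kg m⁻⁴
The largest gradient is in the 130–143 m interval — the pycnocline.

130–143 m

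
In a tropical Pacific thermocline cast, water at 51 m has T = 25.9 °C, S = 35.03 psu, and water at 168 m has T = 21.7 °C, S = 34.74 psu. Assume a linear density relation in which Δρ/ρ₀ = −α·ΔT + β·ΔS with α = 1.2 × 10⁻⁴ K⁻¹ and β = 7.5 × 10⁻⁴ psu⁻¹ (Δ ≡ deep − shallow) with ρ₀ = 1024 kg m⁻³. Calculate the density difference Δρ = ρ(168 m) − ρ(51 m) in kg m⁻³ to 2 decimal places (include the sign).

ΔT = -4.2 K, ΔS = -0.29 psu (deep − shallow).
Δρ/ρ₀ = −(1.2 × 10⁻⁴)(-4.2) + (7.5 × 10⁻⁴)(-0.29) = 2.865 × 10⁻⁴.
Δρ = 1024 × (2.865 × 10⁻⁴) = +0.29 kg m⁻³.
Positive Δρ: denser below, stable.

+0.29 kg m⁻³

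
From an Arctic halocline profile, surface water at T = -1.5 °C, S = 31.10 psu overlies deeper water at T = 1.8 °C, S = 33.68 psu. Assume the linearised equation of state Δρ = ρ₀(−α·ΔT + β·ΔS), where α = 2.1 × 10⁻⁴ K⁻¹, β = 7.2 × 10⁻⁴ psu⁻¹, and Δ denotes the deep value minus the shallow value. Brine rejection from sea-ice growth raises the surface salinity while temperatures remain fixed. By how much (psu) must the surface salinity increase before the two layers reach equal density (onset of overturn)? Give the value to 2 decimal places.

Neutral buoyancy requires −α(T_deep − T_surf) + β(S_deep − S_surf′) = 0.
S_surf′ = S_deep − (α/β)·ΔT = 33.68 − (2.1 × 10⁻⁴/7.2 × 10⁻⁴)·(+3.3) = 32.7175 psu.
Increase required: 32.7175 − 31.10 = 1.6175 psu.

1.62 psu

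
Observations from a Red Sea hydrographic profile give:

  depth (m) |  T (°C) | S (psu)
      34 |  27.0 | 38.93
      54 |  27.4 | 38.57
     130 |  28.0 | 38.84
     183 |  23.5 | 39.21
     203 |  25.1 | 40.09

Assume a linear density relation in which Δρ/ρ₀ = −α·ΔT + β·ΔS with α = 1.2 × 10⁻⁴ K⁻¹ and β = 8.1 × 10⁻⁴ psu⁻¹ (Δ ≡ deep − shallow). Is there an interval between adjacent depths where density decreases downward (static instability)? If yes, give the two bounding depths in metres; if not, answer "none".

34–54 m

Evaluate Δρ/ρ₀ = −αΔT + βΔS across each adjacent pair:
  34–54 m: −αΔT+βΔS = −(1.2 × 10⁻⁴)(+0.4)+(8.1 × 10⁻⁴)(-0.36) = -3.4 × 10⁻⁴ → UNSTABLE
  54–130 m: −αΔT+βΔS = −(1.2 × 10⁻⁴)(+0.6)+(8.1 × 10⁻⁴)(+0.27) = 1.5 × 10⁻⁴ → stable
  130–183 m: −αΔT+βΔS = −(1.2 × 10⁻⁴)(-4.5)+(8.1 × 10⁻⁴)(+0.37) = 8.4 × 10⁻⁴ → stable
  183–203 m: −αΔT+βΔS = −(1.2 × 10⁻⁴)(+1.6)+(8.1 × 10⁻⁴)(+0.88) = 5.2 × 10⁻⁴ → stable
The 34–54 m interval has Δρ < 0: lighter water underlies denser water.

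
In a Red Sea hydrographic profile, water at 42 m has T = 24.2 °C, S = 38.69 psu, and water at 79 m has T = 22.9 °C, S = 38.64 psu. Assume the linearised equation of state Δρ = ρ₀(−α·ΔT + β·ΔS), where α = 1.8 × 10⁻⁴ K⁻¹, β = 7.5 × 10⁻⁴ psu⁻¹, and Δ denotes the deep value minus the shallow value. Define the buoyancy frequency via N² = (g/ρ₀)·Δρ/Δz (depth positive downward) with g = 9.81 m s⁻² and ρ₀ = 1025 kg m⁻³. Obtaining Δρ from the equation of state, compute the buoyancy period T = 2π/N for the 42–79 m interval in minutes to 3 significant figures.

14.5 min

ΔT = -1.3 K, ΔS = -0.05 psu (deep − shallow).
Δρ/ρ₀ = −αΔT + βΔS = 2.34 × 10⁻⁴ − 3.75 × 10⁻⁵ = 1.965 × 10⁻⁴, so Δρ ≈ 0.2014 kg m⁻³.
N² = (g/ρ₀)·Δρ/Δz = g·(Δρ/ρ₀)/Δz = 9.81 × 1.965 × 10⁻⁴ / 37 = 5.2099 × 10⁻⁵ s⁻².
N = √(5.2099 × 10⁻⁵) = 7.2180 × 10⁻³ rad s⁻¹ → T = 2π/N = 870.49 s = 14.508 min ≈ 14.5 min.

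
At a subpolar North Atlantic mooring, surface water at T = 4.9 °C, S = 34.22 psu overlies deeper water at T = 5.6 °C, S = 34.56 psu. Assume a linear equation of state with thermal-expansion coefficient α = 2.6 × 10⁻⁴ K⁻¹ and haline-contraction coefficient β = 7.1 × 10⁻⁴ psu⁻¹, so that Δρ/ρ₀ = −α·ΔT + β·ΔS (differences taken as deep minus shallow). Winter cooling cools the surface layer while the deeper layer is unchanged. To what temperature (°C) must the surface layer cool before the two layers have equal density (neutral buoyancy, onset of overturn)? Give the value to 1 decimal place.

4.7 °C

Neutral buoyancy requires Δρ = 0, i.e. −α(T_deep − T_surf′) + β(S_deep − S_surf) = 0.
T_surf′ = T_deep − (β/α)·ΔS = 5.6 − (7.1 × 10⁻⁴/2.6 × 10⁻⁴)·(+0.34) = 4.672 °C.
Cooling required: 4.9 − (4.672) = 0.228 °C.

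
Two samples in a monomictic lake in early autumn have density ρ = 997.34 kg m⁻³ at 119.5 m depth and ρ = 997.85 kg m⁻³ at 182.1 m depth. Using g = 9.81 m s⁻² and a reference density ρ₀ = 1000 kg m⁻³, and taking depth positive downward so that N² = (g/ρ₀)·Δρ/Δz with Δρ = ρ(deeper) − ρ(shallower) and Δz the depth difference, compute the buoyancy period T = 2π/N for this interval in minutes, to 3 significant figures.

11.7 min

Δρ = 997.85 − 997.34 = 0.51 kg m⁻³ over Δz = 182.1 − 119.5 = 62.6 m.
N² = (9.81/1000) × (0.51/62.6) = 7.9922 × 10⁻⁵ s⁻².
N = √(7.9922 × 10⁻⁵) = 8.9399 × 10⁻³ rad s⁻¹, so T = 2π/N = 702.83 s = 11.714 min ≈ 11.7 min.
N² > 0, so the interval is statically stable.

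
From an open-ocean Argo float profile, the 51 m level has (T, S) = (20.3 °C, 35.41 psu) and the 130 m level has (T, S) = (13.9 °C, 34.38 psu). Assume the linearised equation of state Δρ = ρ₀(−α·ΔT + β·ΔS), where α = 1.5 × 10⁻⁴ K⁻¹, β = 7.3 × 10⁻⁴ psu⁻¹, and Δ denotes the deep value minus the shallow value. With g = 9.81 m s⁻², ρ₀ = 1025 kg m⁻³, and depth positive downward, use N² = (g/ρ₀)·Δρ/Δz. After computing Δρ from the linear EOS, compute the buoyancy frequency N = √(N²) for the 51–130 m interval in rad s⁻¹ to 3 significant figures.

ΔT = -6.4 K, ΔS = -1.03 psu (deep − shallow).
Δρ/ρ₀ = −αΔT + βΔS = 9.60 × 10⁻⁴ − 7.519 × 10⁻⁴ = 2.081 × 10⁻⁴, so Δρ ≈ 0.2133 kg m⁻³.
N² = (g/ρ₀)·Δρ/Δz = g·(Δρ/ρ₀)/Δz = 9.81 × 2.081 × 10⁻⁴ / 79 = 2.5841 × 10⁻⁵ s⁻².
N = √(2.5841 × 10⁻⁵) = 5.0834 × 10⁻³ rad s⁻¹ ≈ 5.08 × 10⁻³ rad s⁻¹.

5.08 × 10⁻³ rad s⁻¹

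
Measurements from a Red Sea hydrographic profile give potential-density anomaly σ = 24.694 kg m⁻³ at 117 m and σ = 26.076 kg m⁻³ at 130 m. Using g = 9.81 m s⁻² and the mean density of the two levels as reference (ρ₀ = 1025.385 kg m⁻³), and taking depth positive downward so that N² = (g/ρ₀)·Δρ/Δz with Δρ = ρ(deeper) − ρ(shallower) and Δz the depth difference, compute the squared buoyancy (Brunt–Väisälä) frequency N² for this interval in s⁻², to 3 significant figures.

1.02 × 10⁻³ s⁻²

Δρ = 1026.076 − 1024.694 = 1.382 kg m⁻³ over Δz = 130 − 117 = 13 m.
N² = (9.81/1025.385) × (1.382/13) = 1.0171 × 10⁻³ s⁻² ≈ 1.02 × 10⁻³ s⁻².
N² > 0, so the interval is statically stable.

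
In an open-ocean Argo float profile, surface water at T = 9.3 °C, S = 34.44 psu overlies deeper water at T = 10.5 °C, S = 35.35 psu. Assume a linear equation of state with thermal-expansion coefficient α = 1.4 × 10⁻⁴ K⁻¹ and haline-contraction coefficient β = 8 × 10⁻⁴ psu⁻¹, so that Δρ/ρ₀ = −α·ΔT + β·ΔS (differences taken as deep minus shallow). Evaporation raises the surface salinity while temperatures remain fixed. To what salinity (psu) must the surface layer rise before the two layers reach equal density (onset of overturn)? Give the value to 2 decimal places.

35.14 psu

Neutral buoyancy requires −α(T_deep − T_surf) + β(S_deep − S_surf′) = 0.
S_surf′ = S_deep − (α/β)·ΔT = 35.35 − (1.4 × 10⁻⁴/8 × 10⁻⁴)·(+1.2) = 35.1400 psu.
Increase required: 35.1400 − 34.44 = 0.7000 psu.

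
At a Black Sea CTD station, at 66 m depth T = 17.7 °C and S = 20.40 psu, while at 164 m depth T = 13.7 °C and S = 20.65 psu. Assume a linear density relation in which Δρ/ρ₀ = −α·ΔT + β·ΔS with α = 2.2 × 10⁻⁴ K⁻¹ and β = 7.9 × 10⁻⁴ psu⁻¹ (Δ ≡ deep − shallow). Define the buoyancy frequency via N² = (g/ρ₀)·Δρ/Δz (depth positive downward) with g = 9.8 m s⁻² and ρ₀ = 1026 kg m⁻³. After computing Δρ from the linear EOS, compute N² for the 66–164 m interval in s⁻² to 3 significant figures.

1.08 × 10⁻⁴ s⁻²

ΔT = -4.0 K, ΔS = +0.25 psu (deep − shallow).
Δρ/ρ₀ = −αΔT + βΔS = 8.80 × 10⁻⁴ + 1.975 × 10⁻⁴ = 1.0775 × 10⁻³, so Δρ ≈ 1.106 kg m⁻³.
N² = (g/ρ₀)·Δρ/Δz = g·(Δρ/ρ₀)/Δz = 9.8 × 1.0775 × 10⁻³ / 98 = 1.0775 × 10⁻⁴ s⁻² ≈ 1.08 × 10⁻⁴ s⁻².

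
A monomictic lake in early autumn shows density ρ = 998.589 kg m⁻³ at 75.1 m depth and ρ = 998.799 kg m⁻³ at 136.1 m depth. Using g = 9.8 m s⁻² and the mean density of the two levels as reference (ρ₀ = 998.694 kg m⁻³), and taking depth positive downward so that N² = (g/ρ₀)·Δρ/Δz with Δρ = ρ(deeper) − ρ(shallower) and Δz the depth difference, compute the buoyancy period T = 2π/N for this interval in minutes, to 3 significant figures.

Δρ = 998.799 − 998.589 = 0.210 kg m⁻³ over Δz = 136.1 − 75.1 = 61 m.
N² = (9.8/998.694) × (0.210/61) = 3.3782 × 10⁻⁵ s⁻².
N = √(3.3782 × 10⁻⁵) = 5.8122 × 10⁻³ rad s⁻¹, so T = 2π/N = 1.0810 × 10³ s = 18.017 min ≈ 18.0 min.
A positive N² confirms static stability across the interval.

18.0 min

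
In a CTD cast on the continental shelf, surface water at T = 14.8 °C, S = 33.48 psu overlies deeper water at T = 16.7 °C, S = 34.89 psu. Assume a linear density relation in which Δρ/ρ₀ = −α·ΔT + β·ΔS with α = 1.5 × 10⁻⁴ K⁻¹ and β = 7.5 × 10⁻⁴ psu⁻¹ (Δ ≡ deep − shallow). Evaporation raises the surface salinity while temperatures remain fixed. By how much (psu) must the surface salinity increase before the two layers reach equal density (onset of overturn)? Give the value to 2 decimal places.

Neutral buoyancy requires −α(T_deep − T_surf) + β(S_deep − S_surf′) = 0.
S_surf′ = S_deep − (α/β)·ΔT = 34.89 − (1.5 × 10⁻⁴/7.5 × 10⁻⁴)·(+1.9) = 34.5100 psu.
Increase required: 34.5100 − 33.48 = 1.0300 psu.

1.03 psu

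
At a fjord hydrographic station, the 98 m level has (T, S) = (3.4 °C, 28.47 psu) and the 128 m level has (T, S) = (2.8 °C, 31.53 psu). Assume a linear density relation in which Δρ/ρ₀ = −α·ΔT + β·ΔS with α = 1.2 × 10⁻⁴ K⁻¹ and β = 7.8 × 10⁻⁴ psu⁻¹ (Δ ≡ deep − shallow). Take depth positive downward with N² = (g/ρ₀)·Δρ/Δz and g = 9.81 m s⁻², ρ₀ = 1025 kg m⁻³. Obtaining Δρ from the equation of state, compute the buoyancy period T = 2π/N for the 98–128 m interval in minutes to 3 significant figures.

3.69 min

ΔT = -0.6 K, ΔS = +3.06 psu (deep − shallow).
Δρ/ρ₀ = −αΔT + βΔS = 7.20 × 10⁻⁵ + 2.3868 × 10⁻³ = 2.4588 × 10⁻³, so Δρ ≈ 2.520 kg m⁻³.
N² = (g/ρ₀)·Δρ/Δz = g·(Δρ/ρ₀)/Δz = 9.81 × 2.4588 × 10⁻³ / 30 = 8.0403 × 10⁻⁴ s⁻².
N = √(8.0403 × 10⁻⁴) = 0.028355 rad s⁻¹ → T = 2π/N = 221.59 s = 3.6932 min ≈ 3.69 min.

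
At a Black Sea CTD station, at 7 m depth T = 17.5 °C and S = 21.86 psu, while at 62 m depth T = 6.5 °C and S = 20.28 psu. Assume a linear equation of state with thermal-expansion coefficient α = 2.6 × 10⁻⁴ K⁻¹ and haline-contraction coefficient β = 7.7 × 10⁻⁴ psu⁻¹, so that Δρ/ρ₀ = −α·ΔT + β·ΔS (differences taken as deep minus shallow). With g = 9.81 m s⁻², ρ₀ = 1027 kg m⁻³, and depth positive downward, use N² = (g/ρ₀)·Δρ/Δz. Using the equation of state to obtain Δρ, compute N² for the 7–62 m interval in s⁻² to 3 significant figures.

2.93 × 10⁻⁴ s⁻²

ΔT = -11.0 K, ΔS = -1.58 psu (deep − shallow).
Δρ/ρ₀ = −αΔT + βΔS = 2.86 × 10⁻³ − 1.2166 × 10⁻³ = 1.6434 × 10⁻³, so Δρ ≈ 1.688 kg m⁻³.
N² = (g/ρ₀)·Δρ/Δz = g·(Δρ/ρ₀)/Δz = 9.81 × 1.6434 × 10⁻³ / 55 = 2.9312 × 10⁻⁴ s⁻² ≈ 2.93 × 10⁻⁴ s⁻².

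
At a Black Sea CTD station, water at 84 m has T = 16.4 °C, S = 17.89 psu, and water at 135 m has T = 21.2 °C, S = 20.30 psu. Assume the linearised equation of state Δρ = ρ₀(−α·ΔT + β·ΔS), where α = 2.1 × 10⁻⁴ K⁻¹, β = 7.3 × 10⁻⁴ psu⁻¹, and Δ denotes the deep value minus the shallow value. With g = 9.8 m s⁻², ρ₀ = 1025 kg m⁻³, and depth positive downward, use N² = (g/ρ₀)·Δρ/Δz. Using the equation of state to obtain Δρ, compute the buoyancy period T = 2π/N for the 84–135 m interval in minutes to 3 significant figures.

8.72 min

ΔT = +4.8 K, ΔS = +2.41 psu (deep − shallow).
Δρ/ρ₀ = −αΔT + βΔS = -1.008 × 10⁻³ + 1.7593 × 10⁻³ = 7.513 × 10⁻⁴, so Δρ ≈ 0.7701 kg m⁻³.
N² = (g/ρ₀)·Δρ/Δz = g·(Δρ/ρ₀)/Δz = 9.8 × 7.513 × 10⁻⁴ / 51 = 1.4437 × 10⁻⁴ s⁻².
N = √(1.4437 × 10⁻⁴) = 0.012015 rad s⁻¹ → T = 2π/N = 522.95 s = 8.7158 min ≈ 8.72 min.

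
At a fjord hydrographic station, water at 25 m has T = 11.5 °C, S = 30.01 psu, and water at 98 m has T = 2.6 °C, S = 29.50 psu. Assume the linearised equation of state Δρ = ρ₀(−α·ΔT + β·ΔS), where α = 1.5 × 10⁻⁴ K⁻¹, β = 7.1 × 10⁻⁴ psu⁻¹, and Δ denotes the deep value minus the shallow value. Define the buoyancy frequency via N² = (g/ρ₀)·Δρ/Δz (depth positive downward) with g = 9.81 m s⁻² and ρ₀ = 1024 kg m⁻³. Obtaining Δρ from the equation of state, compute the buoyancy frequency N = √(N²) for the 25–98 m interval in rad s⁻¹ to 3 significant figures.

ΔT = -8.9 K, ΔS = -0.51 psu (deep − shallow).
Δρ/ρ₀ = −αΔT + βΔS = 1.335 × 10⁻³ − 3.621 × 10⁻⁴ = 9.729 × 10⁻⁴, so Δρ ≈ 0.9962 kg m⁻³.
N² = (g/ρ₀)·Δρ/Δz = g·(Δρ/ρ₀)/Δz = 9.81 × 9.729 × 10⁻⁴ / 73 = 1.3074 × 10⁻⁴ s⁻².
N = √(1.3074 × 10⁻⁴) = 0.011434 rad s⁻¹ ≈ 0.0114 rad s⁻¹.

0.0114 rad s⁻¹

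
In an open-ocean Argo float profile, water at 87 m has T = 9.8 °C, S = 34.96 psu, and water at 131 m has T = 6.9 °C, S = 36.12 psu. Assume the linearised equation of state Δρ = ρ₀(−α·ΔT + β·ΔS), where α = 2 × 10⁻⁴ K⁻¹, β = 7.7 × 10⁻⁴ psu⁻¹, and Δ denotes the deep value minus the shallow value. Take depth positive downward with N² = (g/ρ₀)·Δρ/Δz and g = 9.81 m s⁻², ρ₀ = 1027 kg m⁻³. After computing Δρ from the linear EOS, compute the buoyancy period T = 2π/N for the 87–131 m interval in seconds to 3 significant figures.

347 s

ΔT = -2.9 K, ΔS = +1.16 psu (deep − shallow).
Δρ/ρ₀ = −αΔT + βΔS = 5.80 × 10⁻⁴ + 8.932 × 10⁻⁴ = 1.4732 × 10⁻³, so Δρ ≈ 1.513 kg m⁻³.
N² = (g/ρ₀)·Δρ/Δz = g·(Δρ/ρ₀)/Δz = 9.81 × 1.4732 × 10⁻³ / 44 = 3.2846 × 10⁻⁴ s⁻².
N = √(3.2846 × 10⁻⁴) = 0.018123 rad s⁻¹ → T = 2π/N = 346.70 s ≈ 347 s.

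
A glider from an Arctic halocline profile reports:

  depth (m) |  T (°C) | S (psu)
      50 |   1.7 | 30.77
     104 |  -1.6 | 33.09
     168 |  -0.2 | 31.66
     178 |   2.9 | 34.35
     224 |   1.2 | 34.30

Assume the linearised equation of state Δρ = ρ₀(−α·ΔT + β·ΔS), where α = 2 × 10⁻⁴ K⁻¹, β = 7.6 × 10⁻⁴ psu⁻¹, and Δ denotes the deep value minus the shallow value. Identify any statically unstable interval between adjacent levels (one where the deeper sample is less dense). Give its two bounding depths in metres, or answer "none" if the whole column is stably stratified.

Evaluate Δρ/ρ₀ = −αΔT + βΔS across each adjacent pair:
  50–104 m: −αΔT+βΔS = −(2 × 10⁻⁴)(-3.3)+(7.6 × 10⁻⁴)(+2.32) = 2.4 × 10⁻³ → stable
  104–168 m: −αΔT+βΔS = −(2 × 10⁻⁴)(+1.4)+(7.6 × 10⁻⁴)(-1.43) = -1.4 × 10⁻³ → UNSTABLE
  168–178 m: −αΔT+βΔS = −(2 × 10⁻⁴)(+3.1)+(7.6 × 10⁻⁴)(+2.69) = 1.4 × 10⁻³ → stable
  178–224 m: −αΔT+βΔS = −(2 × 10⁻⁴)(-1.7)+(7.6 × 10⁻⁴)(-0.05) = 3.0 × 10⁻⁴ → stable
The 104–168 m interval has Δρ < 0: lighter water underlies denser water.

104–168 m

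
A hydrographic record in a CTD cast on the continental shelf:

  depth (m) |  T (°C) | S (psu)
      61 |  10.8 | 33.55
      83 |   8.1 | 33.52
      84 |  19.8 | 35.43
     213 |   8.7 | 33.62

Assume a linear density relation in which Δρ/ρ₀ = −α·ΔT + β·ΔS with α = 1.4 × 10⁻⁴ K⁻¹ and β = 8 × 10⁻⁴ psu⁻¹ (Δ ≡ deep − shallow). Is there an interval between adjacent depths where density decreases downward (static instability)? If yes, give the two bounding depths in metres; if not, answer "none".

83–84 m

Evaluate Δρ/ρ₀ = −αΔT + βΔS across each adjacent pair:
  61–83 m: −αΔT+βΔS = −(1.4 × 10⁻⁴)(-2.7)+(8 × 10⁻⁴)(-0.03) = 3.5 × 10⁻⁴ → stable
  83–84 m: −αΔT+βΔS = −(1.4 × 10⁻⁴)(+11.7)+(8 × 10⁻⁴)(+1.91) = -1.1 × 10⁻⁴ → UNSTABLE
  84–213 m: −αΔT+βΔS = −(1.4 × 10⁻⁴)(-11.1)+(8 × 10⁻⁴)(-1.81) = 1.1 × 10⁻⁴ → stable
The 83–84 m interval has Δρ < 0: lighter water underlies denser water.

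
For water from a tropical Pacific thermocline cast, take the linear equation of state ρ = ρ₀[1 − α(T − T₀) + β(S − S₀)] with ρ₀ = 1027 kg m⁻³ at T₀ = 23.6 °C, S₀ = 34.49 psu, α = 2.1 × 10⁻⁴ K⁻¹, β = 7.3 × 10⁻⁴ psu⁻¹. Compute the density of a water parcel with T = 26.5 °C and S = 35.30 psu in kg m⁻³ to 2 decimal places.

1026.98 kg m⁻³

T − T₀ = +2.9 K, S − S₀ = +0.81 psu.
Bracket = 1 − α·(+2.9) + β·(+0.81) = 1 + (-1.77 × 10⁻⁵) = 0.9999823.
ρ = 1027 × 0.9999823 = 1026.98 kg m⁻³.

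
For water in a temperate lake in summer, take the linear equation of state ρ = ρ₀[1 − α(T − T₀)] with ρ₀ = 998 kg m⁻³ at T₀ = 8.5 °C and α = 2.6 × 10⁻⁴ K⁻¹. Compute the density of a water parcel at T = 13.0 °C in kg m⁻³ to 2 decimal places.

T − T₀ = +4.5 K.
Bracket = 1 − α·(+4.5) = 1 + (-1.17 × 10⁻³) = 0.9988300.
ρ = 998 × 0.9988300 = 996.83 kg m⁻³.

996.83 kg m⁻³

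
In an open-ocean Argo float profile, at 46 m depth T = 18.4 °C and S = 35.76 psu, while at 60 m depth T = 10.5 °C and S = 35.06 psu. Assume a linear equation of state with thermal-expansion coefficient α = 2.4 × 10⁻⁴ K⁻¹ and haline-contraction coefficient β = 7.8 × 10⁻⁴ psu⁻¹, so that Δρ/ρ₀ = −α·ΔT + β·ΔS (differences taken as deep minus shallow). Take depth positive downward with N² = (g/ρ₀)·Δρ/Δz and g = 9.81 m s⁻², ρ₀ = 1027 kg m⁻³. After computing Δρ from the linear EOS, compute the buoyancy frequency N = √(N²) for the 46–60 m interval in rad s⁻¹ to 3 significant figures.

0.0308 rad s⁻¹

ΔT = -7.9 K, ΔS = -0.70 psu (deep − shallow).
Δρ/ρ₀ = −αΔT + βΔS = 1.896 × 10⁻³ − 5.46 × 10⁻⁴ = 1.35 × 10⁻³, so Δρ ≈ 1.386 kg m⁻³.
N² = (g/ρ₀)·Δρ/Δz = g·(Δρ/ρ₀)/Δz = 9.81 × 1.35 × 10⁻³ / 14 = 9.4596 × 10⁻⁴ s⁻².
N = √(9.4596 × 10⁻⁴) = 0.030756 rad s⁻¹ ≈ 0.0308 rad s⁻¹.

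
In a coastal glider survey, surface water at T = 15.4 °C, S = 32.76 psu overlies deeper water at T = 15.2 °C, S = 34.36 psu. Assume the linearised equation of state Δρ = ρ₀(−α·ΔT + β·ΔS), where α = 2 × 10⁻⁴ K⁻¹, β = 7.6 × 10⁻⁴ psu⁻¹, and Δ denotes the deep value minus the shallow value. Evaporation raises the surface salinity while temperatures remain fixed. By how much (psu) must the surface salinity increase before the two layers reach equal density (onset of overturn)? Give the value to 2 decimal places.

Neutral buoyancy requires −α(T_deep − T_surf) + β(S_deep − S_surf′) = 0.
S_surf′ = S_deep − (α/β)·ΔT = 34.36 − (2 × 10⁻⁴/7.6 × 10⁻⁴)·(-0.2) = 34.4126 psu.
Increase required: 34.4126 − 32.76 = 1.6526 psu.

1.65 psu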